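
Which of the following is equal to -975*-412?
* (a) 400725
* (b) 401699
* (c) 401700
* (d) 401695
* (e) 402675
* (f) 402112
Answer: c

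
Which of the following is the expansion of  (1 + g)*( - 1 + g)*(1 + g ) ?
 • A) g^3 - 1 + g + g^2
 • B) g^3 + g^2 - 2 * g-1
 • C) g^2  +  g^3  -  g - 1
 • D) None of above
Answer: C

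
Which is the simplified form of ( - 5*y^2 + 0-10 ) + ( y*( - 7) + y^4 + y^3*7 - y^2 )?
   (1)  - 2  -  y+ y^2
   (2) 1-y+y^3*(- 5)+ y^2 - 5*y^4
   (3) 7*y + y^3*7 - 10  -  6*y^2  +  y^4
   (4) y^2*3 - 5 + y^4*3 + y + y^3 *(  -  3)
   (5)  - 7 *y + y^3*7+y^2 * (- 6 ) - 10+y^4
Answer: 5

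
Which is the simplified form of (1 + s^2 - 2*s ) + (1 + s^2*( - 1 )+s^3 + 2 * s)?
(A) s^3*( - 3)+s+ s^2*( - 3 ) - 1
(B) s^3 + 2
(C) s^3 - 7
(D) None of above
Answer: B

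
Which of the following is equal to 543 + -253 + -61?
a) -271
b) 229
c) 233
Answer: b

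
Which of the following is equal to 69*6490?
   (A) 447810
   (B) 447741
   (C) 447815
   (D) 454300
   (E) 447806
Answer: A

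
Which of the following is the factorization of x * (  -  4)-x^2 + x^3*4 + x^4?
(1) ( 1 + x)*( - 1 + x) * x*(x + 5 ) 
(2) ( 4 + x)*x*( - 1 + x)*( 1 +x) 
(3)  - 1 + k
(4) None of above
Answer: 2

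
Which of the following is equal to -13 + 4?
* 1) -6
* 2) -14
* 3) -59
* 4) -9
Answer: 4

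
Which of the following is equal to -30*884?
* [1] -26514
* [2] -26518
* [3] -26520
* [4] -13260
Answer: 3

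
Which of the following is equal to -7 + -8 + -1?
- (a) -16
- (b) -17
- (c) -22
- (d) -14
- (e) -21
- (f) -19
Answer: a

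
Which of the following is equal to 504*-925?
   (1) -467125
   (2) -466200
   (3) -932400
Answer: 2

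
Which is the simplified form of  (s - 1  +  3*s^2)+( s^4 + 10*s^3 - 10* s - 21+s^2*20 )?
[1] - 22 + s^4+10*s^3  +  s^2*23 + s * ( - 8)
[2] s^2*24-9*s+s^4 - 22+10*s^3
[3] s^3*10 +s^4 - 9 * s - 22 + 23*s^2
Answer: 3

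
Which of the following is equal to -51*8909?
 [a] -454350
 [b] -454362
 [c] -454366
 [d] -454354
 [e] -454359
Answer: e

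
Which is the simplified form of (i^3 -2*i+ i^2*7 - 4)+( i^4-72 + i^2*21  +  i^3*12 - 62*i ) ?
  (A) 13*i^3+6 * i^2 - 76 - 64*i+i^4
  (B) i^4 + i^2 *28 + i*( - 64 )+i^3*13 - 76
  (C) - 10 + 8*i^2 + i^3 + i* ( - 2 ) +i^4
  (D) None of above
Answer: B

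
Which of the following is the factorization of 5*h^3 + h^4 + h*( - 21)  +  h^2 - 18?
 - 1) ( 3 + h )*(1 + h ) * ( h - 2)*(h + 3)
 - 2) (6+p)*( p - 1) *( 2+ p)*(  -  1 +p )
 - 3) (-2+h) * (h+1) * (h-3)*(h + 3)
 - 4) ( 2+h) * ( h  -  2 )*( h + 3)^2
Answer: 1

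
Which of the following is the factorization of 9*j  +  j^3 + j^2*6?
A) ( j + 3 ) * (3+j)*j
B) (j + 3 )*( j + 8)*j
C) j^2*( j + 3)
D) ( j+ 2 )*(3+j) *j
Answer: A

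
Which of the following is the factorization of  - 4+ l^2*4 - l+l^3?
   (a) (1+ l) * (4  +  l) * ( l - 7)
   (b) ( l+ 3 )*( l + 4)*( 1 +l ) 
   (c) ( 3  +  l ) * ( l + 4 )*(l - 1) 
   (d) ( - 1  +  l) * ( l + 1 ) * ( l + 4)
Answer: d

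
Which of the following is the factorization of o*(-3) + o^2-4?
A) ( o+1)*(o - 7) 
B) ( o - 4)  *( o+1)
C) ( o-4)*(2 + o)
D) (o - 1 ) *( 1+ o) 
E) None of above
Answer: B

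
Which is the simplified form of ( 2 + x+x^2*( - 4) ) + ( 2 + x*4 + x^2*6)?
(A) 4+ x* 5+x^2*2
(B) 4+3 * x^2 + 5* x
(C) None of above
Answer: A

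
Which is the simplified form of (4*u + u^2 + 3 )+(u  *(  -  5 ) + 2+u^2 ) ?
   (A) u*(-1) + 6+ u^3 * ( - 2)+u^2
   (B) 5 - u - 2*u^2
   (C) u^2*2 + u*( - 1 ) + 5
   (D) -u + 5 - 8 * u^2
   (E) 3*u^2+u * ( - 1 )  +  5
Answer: C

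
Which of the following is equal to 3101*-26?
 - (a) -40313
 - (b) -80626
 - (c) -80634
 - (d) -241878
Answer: b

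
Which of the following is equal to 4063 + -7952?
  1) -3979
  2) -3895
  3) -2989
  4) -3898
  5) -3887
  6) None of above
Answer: 6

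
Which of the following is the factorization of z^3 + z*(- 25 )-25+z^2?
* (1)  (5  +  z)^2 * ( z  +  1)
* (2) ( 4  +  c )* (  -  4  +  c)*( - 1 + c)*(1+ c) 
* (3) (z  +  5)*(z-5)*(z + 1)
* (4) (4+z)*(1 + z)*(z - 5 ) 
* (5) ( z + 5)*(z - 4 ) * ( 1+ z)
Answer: 3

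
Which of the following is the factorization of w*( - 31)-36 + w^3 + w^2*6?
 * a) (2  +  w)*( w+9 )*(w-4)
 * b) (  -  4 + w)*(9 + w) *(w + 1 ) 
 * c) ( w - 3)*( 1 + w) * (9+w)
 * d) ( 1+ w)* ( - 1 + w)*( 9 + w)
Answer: b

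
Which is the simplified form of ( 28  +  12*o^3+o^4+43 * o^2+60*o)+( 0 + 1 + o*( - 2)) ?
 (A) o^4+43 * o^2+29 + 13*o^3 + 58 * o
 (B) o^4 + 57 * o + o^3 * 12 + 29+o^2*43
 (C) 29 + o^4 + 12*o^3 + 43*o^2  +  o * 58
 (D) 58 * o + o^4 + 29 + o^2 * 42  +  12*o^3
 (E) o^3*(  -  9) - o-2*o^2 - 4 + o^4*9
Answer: C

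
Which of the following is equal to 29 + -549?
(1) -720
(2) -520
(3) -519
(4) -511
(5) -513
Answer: 2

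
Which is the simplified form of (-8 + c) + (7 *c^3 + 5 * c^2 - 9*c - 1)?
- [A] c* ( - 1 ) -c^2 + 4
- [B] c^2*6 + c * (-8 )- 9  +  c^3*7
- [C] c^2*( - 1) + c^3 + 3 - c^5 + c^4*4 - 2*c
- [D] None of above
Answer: D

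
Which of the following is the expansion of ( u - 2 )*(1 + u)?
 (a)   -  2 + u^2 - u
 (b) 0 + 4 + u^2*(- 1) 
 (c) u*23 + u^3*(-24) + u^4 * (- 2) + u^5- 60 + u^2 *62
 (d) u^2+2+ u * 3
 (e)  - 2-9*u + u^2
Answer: a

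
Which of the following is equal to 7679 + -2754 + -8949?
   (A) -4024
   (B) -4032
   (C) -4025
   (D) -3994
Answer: A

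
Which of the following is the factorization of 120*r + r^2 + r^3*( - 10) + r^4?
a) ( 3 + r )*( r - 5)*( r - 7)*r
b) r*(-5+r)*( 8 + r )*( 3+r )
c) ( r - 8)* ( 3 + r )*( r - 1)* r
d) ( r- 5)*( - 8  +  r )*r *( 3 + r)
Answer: d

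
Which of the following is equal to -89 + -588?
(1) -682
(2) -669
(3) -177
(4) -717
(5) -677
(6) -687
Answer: 5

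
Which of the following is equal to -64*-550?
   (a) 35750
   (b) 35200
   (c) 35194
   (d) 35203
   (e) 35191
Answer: b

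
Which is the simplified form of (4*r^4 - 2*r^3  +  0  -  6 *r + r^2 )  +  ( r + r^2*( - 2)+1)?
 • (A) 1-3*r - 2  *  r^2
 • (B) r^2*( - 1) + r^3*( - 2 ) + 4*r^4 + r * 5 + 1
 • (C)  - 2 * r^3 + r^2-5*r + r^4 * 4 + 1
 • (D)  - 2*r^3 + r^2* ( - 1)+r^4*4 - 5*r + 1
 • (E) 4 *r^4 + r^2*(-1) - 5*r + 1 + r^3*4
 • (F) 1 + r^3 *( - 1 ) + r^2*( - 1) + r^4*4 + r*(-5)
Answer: D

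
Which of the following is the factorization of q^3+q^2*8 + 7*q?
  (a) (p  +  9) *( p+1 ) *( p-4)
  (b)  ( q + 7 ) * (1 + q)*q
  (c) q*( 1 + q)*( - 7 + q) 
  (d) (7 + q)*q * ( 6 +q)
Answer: b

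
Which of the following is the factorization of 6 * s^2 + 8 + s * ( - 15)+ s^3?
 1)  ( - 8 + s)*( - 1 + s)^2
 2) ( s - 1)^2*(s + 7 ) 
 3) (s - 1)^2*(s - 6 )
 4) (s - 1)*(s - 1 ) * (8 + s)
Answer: 4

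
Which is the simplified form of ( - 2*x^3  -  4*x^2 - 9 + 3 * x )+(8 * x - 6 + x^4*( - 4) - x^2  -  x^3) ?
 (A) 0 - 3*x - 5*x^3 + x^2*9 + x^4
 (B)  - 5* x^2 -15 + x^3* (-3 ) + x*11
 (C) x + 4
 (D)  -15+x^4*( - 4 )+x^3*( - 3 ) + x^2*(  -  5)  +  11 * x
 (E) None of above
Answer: D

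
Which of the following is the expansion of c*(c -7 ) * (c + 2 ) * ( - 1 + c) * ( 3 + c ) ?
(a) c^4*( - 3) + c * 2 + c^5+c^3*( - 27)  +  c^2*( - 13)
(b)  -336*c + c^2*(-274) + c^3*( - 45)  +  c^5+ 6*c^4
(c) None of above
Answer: c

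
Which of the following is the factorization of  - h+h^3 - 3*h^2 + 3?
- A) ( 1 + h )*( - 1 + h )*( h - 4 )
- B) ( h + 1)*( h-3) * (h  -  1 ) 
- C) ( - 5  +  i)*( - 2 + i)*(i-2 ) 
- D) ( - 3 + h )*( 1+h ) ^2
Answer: B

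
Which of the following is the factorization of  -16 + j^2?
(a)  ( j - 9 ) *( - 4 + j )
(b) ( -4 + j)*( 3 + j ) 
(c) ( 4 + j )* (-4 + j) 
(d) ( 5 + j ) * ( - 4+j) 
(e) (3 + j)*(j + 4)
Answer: c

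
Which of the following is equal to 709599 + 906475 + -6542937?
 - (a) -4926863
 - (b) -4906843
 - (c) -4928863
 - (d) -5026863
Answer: a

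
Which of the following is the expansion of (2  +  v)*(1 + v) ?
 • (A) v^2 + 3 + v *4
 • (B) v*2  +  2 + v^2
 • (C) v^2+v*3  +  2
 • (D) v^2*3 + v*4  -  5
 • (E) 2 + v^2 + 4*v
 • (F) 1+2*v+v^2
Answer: C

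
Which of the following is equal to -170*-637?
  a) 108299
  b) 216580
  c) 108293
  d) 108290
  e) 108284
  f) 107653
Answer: d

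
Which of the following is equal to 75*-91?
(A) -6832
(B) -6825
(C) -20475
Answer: B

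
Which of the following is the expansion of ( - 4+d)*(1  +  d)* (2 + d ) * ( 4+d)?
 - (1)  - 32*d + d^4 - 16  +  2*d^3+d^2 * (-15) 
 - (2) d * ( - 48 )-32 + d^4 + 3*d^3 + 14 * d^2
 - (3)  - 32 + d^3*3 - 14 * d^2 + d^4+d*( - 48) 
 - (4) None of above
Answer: 3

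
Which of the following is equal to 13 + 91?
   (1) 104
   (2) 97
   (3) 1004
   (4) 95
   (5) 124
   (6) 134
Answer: 1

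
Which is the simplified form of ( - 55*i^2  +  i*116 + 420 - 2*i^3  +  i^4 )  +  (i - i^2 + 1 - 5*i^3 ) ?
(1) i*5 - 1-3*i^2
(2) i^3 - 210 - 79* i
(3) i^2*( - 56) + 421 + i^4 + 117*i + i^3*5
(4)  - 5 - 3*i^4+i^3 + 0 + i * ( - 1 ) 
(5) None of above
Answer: 5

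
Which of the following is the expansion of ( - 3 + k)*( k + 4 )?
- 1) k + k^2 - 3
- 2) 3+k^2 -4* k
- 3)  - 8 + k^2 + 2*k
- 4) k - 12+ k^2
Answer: 4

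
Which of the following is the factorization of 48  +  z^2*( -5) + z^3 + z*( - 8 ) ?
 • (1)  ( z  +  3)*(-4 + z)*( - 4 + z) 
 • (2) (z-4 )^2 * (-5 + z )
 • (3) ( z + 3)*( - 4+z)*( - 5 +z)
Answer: 1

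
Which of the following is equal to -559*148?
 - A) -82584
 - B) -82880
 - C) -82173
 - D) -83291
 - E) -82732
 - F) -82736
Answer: E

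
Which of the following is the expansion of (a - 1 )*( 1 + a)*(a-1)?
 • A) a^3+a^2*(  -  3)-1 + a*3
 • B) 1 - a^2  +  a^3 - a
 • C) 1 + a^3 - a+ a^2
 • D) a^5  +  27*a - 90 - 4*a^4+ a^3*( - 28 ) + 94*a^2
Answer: B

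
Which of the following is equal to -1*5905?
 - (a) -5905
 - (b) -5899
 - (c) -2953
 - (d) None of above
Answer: a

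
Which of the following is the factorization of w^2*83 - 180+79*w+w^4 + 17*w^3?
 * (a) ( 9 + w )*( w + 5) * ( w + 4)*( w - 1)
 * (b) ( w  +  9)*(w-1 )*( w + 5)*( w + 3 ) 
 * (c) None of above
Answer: a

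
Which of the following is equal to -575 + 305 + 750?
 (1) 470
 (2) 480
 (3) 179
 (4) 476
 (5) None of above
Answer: 2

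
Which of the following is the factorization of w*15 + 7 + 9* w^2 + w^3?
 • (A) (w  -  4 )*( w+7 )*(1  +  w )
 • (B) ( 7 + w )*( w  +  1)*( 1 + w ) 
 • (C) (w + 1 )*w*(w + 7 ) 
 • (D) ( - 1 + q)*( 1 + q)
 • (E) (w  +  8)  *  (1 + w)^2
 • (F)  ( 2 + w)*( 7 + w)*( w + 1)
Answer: B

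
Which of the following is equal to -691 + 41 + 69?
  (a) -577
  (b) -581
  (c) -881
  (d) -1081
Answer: b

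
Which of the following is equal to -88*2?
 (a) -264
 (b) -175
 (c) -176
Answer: c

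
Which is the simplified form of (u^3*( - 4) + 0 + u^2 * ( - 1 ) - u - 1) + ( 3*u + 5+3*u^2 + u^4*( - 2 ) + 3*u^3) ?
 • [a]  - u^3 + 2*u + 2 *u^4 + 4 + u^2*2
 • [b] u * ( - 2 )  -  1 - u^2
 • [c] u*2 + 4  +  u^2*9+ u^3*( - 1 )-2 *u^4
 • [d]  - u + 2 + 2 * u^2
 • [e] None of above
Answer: e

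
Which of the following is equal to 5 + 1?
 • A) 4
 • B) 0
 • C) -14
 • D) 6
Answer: D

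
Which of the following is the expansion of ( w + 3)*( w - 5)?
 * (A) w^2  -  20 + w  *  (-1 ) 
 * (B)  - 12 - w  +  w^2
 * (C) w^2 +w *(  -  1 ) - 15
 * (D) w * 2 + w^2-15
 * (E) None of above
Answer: E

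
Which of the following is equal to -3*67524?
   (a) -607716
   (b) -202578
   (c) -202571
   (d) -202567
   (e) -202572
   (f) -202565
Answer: e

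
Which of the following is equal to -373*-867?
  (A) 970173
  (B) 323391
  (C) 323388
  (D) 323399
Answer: B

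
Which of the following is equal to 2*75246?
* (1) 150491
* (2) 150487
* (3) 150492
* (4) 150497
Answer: 3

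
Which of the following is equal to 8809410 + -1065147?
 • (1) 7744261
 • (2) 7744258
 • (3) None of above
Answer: 3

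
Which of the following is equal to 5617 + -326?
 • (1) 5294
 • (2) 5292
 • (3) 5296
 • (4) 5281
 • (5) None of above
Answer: 5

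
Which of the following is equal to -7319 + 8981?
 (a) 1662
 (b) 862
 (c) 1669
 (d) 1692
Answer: a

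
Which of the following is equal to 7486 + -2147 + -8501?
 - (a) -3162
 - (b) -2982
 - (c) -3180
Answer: a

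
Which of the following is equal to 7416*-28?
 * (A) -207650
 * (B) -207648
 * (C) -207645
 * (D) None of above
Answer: B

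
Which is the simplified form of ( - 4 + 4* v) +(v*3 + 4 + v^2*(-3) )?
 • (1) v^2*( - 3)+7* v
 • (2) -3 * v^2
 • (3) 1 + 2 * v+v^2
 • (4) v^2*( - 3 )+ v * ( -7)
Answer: 1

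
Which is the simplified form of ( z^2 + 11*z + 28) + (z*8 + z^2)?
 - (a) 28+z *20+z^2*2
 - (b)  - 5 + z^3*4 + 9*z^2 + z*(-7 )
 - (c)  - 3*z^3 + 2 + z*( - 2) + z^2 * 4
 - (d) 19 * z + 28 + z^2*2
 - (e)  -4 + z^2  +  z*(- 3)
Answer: d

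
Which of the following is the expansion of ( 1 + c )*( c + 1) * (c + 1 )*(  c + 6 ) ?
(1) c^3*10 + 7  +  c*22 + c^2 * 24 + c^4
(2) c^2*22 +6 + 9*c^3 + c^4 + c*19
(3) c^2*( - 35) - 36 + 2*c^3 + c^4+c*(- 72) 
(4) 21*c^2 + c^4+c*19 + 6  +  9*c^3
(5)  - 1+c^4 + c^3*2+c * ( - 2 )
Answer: 4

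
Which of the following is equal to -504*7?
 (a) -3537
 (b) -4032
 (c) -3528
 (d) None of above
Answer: c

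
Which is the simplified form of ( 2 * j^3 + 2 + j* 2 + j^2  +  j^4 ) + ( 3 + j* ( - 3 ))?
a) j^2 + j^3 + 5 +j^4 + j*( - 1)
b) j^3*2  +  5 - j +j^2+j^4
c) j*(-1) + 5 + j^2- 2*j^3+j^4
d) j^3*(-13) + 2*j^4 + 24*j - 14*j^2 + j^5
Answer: b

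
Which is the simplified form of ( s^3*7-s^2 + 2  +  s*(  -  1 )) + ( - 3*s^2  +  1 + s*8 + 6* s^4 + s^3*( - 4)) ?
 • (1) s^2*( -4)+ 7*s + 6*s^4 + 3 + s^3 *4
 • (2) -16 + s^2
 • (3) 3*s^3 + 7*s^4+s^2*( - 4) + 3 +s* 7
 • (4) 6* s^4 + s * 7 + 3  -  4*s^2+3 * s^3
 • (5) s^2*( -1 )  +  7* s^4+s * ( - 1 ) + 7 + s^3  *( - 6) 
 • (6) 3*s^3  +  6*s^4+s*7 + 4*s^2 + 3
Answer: 4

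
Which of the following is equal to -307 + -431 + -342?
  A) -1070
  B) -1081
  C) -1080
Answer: C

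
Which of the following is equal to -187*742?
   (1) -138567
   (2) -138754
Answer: 2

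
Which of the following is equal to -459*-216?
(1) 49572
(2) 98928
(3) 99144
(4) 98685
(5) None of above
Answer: 3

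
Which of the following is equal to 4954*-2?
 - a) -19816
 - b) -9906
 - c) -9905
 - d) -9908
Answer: d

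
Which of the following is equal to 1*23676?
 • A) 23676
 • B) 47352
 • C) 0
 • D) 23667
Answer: A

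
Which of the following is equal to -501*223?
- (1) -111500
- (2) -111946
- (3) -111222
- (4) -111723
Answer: 4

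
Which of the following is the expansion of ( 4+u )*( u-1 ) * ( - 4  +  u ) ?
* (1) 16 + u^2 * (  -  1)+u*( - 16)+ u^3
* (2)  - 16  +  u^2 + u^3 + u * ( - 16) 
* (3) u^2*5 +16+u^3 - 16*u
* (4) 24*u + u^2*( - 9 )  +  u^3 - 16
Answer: 1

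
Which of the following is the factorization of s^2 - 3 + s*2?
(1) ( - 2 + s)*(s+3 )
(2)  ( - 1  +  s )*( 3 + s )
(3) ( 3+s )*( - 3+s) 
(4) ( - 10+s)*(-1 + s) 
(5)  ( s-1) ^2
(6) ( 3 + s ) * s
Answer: 2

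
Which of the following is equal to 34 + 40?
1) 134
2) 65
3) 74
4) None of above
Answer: 3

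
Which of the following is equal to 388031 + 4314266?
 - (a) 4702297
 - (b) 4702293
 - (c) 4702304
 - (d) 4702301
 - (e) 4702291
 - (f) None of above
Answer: a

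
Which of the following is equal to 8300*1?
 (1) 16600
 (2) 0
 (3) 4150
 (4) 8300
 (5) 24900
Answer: 4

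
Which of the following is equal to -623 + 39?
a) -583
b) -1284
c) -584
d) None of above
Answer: c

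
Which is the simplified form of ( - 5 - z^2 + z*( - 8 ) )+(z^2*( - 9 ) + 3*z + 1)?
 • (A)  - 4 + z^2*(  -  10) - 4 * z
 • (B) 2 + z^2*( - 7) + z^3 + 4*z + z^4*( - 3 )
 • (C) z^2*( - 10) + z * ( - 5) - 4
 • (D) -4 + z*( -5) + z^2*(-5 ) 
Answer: C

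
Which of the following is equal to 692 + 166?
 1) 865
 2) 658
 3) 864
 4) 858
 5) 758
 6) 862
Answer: 4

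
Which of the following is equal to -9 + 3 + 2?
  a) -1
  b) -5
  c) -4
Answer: c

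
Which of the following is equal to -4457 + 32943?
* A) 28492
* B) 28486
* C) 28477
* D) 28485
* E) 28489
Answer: B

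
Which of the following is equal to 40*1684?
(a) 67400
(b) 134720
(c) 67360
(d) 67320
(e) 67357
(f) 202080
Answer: c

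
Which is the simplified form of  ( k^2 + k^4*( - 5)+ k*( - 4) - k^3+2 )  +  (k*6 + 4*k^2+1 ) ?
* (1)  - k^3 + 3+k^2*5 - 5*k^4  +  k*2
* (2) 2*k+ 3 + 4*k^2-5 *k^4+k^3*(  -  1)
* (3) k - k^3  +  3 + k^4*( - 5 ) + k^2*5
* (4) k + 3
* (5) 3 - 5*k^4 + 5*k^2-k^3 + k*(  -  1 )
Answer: 1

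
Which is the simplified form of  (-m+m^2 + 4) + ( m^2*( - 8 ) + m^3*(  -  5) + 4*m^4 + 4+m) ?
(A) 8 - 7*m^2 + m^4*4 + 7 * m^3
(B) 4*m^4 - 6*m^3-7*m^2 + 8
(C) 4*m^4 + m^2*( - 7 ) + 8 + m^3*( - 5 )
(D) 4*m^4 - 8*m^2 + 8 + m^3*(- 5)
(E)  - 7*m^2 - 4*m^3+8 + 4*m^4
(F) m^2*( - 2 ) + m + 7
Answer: C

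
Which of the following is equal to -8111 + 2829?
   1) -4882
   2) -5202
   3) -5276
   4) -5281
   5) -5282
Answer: 5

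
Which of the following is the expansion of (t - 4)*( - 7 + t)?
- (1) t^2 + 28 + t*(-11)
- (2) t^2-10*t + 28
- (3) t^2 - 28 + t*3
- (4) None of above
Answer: 1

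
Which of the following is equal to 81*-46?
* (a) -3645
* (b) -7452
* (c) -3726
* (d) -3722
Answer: c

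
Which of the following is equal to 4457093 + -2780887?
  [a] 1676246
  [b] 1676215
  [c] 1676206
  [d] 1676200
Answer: c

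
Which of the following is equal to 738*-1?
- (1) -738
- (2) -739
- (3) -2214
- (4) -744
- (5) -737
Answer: 1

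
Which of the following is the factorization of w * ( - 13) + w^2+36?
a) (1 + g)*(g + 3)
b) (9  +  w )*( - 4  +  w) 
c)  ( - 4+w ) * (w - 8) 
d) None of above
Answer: d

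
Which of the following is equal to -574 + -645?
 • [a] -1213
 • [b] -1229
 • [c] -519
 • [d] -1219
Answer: d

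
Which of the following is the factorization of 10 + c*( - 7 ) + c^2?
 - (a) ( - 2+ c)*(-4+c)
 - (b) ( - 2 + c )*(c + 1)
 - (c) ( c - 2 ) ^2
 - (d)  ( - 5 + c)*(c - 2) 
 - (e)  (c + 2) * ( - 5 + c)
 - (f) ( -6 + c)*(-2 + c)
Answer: d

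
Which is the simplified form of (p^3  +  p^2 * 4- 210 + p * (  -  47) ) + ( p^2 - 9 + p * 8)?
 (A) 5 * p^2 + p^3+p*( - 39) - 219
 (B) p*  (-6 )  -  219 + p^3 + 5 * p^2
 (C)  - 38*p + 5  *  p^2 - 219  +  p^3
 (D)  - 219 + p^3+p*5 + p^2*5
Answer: A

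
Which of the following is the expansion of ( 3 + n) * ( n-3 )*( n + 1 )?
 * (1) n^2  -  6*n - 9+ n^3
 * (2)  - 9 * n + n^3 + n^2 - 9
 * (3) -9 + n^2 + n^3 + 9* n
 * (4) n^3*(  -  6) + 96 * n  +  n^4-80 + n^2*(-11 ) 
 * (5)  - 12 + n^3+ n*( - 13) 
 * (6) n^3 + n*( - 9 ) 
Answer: 2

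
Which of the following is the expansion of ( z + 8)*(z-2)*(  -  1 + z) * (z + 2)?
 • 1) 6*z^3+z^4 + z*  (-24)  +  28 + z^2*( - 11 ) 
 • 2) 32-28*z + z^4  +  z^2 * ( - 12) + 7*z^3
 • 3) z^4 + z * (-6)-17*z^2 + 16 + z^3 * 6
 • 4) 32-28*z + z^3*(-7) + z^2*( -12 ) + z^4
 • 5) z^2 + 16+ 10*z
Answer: 2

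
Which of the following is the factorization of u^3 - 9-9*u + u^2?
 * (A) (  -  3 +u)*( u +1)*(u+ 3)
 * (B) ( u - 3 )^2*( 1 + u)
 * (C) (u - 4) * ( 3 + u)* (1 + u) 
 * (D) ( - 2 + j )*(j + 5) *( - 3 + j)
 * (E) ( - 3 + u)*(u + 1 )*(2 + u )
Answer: A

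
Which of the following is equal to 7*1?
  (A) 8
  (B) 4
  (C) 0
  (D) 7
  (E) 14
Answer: D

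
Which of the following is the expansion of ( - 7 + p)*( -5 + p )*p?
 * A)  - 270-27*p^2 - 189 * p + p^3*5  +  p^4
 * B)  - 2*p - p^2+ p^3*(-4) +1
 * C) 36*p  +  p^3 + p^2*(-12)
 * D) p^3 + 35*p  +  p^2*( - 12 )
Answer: D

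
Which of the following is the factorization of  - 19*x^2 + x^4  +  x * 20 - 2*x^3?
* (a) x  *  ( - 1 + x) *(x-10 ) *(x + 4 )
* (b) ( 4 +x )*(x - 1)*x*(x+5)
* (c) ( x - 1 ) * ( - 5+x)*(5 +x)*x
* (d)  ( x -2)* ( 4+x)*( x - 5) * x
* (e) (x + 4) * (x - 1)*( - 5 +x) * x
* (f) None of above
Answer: e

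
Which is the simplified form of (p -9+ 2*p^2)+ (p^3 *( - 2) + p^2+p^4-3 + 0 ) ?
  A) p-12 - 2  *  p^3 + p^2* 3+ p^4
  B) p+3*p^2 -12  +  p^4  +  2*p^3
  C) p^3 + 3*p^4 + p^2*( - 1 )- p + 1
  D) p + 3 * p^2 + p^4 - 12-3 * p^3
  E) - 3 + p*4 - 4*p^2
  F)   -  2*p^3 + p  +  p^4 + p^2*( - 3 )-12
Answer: A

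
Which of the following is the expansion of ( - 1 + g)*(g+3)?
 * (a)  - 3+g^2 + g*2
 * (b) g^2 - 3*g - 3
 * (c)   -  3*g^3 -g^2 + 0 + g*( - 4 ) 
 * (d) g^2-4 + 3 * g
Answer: a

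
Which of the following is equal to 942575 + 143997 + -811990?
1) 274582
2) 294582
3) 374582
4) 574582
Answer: 1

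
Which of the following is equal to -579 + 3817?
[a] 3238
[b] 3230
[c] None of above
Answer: a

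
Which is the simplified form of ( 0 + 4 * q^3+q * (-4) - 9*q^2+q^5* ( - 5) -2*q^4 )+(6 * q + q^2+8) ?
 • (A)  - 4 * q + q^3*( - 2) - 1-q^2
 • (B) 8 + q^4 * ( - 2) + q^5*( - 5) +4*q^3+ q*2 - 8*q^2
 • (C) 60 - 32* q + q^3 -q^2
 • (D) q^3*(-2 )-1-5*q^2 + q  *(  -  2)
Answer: B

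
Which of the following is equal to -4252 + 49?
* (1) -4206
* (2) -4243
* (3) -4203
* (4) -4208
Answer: 3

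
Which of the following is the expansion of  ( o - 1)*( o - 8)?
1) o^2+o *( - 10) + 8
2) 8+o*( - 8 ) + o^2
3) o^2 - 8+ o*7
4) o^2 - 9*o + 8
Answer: 4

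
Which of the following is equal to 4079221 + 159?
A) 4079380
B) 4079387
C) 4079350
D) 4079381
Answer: A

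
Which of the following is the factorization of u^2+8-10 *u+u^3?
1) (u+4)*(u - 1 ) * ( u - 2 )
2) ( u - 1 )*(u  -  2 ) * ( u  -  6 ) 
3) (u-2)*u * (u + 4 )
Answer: 1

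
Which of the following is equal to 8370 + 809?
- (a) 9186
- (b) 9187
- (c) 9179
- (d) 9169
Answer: c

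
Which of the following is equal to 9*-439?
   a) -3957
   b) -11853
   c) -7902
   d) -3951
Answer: d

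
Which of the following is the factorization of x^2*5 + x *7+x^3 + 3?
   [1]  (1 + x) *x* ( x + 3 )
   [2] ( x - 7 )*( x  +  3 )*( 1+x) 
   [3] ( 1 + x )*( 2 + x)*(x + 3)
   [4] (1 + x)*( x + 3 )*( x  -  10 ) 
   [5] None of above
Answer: 5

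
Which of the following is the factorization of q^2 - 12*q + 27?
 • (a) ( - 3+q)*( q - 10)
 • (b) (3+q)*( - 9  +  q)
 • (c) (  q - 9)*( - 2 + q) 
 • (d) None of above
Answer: d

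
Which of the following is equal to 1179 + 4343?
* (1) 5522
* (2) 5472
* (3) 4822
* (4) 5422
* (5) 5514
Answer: 1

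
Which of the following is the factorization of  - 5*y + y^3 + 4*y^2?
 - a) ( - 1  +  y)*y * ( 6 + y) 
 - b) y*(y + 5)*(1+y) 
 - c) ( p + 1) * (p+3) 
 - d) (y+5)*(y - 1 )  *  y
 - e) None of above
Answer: d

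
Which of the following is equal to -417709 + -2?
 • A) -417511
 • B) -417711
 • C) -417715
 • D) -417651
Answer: B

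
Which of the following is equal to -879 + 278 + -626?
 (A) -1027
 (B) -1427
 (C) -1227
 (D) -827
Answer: C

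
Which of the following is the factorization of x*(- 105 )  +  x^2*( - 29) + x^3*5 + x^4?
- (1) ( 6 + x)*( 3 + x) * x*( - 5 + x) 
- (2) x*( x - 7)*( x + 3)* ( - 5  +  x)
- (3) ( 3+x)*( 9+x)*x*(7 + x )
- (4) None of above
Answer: 4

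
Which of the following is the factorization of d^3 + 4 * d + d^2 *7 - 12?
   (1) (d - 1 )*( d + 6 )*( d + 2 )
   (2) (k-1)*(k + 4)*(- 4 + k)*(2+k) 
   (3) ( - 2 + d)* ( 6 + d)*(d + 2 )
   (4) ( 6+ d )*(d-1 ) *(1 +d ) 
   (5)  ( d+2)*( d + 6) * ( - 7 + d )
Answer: 1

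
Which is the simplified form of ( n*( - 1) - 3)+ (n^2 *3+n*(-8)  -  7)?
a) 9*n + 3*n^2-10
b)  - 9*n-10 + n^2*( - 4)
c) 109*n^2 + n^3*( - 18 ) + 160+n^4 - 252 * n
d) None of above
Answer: d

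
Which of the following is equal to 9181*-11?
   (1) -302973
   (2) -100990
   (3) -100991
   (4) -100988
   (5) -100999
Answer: 3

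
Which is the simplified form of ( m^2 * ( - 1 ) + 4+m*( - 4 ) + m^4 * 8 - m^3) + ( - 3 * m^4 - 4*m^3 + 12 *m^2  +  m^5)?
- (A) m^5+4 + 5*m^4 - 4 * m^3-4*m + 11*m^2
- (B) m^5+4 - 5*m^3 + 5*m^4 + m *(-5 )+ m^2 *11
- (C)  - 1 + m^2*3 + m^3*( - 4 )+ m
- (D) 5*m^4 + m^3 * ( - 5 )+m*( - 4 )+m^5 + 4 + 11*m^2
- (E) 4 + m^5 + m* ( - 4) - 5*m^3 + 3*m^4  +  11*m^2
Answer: D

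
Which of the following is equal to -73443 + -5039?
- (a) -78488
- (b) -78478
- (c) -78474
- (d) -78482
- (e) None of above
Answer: d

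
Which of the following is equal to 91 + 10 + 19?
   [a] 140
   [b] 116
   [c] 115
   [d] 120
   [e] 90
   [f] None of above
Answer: d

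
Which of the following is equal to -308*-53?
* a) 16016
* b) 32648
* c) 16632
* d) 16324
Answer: d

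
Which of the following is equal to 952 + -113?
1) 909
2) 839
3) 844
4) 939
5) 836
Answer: 2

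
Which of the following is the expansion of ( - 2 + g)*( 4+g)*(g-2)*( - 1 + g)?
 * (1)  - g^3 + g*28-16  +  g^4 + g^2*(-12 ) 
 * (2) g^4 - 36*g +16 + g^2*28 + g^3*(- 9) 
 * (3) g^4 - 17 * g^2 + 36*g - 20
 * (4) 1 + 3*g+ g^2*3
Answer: 1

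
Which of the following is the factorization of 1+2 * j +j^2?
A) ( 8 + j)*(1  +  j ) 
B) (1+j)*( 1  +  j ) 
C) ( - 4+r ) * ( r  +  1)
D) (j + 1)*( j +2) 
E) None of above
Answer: B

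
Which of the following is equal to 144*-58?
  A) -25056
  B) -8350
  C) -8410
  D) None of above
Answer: D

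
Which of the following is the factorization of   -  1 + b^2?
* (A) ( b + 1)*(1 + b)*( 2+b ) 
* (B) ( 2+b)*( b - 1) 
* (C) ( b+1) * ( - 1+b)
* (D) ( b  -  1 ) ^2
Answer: C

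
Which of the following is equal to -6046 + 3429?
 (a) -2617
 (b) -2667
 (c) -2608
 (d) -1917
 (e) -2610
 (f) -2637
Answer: a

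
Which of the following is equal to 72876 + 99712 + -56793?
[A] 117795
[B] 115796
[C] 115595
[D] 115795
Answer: D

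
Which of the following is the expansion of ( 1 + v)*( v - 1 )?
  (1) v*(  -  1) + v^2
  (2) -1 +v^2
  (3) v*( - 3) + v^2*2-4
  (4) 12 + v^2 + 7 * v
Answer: 2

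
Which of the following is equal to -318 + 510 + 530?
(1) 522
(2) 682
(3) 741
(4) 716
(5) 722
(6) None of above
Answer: 5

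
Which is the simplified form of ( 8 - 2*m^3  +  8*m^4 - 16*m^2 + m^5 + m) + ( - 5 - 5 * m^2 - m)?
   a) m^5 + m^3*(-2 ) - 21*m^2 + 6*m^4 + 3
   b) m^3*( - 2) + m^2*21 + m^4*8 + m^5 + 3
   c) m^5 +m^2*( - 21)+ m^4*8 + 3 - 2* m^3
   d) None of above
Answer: c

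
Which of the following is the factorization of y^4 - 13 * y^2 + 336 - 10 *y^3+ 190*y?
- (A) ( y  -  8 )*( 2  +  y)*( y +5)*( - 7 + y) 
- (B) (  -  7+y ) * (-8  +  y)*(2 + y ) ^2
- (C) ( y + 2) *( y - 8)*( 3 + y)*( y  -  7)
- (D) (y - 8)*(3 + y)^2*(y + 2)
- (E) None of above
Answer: C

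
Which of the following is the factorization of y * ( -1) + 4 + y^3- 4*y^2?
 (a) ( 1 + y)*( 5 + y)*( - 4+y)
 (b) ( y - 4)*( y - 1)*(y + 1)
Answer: b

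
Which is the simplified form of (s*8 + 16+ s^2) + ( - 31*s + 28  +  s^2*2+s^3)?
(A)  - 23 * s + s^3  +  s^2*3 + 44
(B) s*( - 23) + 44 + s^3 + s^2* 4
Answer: A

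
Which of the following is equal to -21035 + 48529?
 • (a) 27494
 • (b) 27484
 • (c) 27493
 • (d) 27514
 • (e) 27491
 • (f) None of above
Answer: a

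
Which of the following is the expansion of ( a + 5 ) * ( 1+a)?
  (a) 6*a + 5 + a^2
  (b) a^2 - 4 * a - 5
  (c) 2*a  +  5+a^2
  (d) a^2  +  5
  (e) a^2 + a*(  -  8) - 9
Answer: a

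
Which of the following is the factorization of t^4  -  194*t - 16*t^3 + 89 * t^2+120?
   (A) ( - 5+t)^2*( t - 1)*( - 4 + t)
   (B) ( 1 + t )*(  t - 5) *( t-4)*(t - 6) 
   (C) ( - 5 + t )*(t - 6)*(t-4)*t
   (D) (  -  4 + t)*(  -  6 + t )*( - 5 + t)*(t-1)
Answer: D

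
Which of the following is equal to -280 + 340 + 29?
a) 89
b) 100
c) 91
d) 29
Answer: a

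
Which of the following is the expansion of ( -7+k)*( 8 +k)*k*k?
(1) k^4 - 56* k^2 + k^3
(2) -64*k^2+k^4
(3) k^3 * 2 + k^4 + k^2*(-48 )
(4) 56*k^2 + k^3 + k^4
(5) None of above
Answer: 1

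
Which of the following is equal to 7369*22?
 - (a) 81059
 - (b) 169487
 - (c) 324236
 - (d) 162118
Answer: d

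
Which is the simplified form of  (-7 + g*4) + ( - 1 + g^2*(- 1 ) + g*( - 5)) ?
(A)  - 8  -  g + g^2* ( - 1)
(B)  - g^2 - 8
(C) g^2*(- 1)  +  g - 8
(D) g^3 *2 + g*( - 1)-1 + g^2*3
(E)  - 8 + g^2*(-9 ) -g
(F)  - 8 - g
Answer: A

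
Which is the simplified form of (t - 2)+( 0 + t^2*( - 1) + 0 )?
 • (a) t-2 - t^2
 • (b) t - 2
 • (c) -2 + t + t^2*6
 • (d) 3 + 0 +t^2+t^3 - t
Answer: a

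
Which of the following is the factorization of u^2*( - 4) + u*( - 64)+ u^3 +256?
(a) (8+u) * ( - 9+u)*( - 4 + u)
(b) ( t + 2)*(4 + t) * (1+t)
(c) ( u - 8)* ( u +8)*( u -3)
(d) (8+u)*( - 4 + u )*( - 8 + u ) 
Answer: d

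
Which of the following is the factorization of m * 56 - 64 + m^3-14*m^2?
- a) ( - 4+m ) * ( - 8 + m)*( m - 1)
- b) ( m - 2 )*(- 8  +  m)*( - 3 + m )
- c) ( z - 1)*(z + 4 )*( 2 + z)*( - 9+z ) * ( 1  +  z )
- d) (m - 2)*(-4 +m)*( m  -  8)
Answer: d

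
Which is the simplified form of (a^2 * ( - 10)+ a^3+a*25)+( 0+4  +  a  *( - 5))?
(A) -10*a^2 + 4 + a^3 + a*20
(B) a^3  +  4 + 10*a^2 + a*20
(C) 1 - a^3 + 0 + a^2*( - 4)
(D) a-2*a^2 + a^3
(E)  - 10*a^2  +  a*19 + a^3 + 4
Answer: A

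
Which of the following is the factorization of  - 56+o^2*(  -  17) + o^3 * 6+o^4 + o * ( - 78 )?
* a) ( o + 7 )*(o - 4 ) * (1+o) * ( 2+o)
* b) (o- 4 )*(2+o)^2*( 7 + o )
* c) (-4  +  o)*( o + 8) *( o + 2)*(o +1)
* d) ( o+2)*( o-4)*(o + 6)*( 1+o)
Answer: a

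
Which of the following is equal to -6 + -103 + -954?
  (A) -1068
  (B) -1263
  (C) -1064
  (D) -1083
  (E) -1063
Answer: E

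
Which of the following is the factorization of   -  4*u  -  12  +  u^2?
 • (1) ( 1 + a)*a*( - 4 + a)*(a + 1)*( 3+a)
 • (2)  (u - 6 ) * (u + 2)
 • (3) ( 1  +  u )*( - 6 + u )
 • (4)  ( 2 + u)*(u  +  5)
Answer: 2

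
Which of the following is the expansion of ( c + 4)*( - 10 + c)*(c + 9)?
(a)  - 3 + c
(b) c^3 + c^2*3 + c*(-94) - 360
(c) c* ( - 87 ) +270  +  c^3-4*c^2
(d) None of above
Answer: b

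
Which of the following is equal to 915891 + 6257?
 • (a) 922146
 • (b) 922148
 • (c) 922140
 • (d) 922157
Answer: b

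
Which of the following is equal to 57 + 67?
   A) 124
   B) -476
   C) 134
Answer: A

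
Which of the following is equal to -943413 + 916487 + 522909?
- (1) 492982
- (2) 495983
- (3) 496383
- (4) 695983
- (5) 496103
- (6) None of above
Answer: 2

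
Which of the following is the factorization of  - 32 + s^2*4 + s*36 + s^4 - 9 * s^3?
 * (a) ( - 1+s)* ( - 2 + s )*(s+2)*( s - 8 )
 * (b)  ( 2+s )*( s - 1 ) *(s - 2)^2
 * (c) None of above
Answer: a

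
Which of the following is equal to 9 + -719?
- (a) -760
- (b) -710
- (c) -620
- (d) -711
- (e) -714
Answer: b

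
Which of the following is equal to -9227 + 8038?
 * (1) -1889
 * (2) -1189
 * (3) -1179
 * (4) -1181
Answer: 2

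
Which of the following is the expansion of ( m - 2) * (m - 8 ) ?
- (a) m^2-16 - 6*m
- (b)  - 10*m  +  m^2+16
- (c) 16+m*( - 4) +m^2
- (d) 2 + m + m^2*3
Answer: b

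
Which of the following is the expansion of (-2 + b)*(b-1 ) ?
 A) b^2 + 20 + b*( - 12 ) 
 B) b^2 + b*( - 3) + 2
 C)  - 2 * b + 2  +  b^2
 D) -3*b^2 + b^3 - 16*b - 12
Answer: B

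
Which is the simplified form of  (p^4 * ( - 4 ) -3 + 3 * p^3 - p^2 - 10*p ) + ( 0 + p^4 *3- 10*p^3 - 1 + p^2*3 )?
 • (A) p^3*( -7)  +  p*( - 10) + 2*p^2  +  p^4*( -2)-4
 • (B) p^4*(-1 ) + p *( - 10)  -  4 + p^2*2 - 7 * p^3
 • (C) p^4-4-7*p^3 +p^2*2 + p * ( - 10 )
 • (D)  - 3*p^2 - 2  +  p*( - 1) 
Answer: B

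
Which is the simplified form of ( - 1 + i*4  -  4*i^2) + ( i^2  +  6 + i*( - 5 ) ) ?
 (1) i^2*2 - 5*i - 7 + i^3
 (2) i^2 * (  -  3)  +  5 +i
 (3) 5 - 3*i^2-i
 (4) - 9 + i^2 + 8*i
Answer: 3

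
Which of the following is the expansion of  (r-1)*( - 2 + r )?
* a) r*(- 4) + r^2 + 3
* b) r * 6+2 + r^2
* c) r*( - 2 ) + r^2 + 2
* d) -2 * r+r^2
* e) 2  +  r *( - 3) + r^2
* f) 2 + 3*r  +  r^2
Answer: e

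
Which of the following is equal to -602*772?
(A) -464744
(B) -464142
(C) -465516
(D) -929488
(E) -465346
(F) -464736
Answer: A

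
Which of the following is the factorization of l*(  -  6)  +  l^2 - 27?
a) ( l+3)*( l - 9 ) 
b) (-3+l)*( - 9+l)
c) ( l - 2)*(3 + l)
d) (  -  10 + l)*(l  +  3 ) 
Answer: a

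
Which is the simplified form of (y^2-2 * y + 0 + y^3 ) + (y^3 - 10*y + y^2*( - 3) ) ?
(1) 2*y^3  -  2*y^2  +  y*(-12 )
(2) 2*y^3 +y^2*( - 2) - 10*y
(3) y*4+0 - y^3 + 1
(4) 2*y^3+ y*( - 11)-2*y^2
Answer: 1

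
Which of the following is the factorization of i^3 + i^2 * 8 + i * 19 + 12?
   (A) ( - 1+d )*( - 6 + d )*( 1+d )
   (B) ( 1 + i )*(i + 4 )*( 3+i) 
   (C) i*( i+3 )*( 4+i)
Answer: B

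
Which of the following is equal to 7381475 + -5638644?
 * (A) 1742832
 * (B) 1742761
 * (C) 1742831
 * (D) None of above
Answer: C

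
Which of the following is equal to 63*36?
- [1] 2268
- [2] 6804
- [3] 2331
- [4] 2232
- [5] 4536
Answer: 1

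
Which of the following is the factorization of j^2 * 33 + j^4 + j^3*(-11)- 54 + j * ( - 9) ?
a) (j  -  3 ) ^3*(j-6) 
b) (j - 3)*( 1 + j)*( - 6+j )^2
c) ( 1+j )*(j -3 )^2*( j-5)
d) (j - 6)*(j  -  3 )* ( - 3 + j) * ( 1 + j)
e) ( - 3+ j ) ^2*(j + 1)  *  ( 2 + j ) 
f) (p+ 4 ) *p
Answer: d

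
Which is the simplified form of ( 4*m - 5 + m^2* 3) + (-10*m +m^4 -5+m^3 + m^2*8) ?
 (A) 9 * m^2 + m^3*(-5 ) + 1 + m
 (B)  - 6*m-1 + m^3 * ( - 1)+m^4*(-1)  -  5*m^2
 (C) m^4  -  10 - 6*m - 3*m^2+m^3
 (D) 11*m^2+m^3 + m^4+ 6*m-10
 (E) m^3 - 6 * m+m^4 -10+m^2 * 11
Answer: E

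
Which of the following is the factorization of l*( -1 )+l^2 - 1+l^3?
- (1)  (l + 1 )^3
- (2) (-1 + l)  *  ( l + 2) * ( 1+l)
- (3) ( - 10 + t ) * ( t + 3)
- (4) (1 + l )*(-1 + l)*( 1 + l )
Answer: 4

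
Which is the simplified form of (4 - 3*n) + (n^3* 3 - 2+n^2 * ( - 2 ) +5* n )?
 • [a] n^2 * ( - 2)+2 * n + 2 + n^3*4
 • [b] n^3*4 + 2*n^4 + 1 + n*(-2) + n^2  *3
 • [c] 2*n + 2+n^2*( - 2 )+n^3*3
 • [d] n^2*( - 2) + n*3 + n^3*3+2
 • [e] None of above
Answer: c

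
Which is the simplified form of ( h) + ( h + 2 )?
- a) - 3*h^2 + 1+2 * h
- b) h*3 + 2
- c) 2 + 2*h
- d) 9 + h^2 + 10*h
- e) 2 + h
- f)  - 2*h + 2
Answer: c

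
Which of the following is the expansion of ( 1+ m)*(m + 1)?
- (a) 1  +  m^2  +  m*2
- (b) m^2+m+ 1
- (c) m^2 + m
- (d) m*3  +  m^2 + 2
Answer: a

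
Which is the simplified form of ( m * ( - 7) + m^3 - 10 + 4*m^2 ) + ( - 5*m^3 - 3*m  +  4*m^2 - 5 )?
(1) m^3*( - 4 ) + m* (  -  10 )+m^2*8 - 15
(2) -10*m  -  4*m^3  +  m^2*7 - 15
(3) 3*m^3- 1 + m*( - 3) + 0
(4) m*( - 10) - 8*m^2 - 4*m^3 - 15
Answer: 1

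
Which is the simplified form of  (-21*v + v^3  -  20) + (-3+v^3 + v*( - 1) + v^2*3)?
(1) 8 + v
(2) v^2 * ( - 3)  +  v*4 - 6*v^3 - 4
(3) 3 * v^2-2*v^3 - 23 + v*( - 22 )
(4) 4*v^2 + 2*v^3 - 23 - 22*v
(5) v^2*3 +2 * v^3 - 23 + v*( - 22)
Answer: 5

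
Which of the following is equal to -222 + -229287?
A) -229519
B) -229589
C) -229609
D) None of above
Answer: D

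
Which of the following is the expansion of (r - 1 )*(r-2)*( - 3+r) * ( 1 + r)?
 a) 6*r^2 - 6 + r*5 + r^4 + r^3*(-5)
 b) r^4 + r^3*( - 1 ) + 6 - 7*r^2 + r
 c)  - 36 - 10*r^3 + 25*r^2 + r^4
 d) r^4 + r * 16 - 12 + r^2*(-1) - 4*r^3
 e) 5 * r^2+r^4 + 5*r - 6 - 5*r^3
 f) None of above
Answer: e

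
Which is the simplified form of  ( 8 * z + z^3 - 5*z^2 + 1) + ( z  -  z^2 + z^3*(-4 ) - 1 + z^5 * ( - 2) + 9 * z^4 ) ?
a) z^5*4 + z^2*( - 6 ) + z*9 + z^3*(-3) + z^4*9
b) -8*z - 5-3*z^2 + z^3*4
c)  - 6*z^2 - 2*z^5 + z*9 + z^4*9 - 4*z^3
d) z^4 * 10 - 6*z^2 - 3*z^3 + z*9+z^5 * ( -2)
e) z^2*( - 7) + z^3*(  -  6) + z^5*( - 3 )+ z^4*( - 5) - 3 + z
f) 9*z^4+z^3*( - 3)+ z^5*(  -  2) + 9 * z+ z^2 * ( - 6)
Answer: f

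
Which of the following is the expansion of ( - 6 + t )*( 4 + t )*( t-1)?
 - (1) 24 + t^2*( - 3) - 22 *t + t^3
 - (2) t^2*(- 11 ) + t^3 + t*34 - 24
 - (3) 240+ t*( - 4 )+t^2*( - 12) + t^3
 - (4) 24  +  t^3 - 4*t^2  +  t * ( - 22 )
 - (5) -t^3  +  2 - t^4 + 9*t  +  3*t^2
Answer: 1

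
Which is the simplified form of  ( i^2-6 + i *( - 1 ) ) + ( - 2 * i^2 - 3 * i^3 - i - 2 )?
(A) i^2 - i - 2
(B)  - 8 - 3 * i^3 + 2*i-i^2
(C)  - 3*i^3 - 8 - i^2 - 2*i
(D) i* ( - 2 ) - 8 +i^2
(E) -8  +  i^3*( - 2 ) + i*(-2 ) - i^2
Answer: C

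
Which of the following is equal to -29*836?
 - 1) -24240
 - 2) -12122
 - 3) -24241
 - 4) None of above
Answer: 4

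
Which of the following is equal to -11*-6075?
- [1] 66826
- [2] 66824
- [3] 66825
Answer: 3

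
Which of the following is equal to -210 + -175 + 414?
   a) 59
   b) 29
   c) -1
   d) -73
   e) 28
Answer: b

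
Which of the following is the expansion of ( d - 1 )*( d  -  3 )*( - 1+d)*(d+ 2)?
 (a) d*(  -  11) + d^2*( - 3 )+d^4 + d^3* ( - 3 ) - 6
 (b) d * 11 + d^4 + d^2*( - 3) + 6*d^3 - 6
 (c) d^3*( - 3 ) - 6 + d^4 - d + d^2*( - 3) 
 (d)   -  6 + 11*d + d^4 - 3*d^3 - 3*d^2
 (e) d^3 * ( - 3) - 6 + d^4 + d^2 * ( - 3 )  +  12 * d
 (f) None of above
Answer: d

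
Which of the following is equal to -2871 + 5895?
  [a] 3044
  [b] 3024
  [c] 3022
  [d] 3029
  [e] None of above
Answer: b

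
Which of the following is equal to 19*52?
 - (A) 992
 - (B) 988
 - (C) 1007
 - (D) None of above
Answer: B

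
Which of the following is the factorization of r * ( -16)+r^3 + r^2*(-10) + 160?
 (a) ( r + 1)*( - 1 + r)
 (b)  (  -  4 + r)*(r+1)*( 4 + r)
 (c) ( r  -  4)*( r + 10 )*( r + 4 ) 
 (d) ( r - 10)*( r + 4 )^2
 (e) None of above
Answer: e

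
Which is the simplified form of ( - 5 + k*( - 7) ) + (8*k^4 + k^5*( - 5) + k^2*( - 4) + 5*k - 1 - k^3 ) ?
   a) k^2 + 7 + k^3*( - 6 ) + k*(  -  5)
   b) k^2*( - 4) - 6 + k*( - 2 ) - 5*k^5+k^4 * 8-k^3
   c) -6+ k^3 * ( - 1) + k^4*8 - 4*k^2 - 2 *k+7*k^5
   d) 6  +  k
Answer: b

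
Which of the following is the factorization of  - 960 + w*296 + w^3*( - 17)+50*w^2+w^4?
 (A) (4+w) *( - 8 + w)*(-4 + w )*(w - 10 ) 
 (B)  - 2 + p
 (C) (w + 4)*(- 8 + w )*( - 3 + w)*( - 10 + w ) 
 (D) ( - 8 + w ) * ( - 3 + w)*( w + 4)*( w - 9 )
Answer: C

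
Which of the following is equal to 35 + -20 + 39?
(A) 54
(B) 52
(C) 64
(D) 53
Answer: A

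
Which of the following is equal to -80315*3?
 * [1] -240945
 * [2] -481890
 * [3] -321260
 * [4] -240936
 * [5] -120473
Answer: 1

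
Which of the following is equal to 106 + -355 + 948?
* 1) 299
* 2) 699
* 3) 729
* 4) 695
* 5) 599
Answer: 2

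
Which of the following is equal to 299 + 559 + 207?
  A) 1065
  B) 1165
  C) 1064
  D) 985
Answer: A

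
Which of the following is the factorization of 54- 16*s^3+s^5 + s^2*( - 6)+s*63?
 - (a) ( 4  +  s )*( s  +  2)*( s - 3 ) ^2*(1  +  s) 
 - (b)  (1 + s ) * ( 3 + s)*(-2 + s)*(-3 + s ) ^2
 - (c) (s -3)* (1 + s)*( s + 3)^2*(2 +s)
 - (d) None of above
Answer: d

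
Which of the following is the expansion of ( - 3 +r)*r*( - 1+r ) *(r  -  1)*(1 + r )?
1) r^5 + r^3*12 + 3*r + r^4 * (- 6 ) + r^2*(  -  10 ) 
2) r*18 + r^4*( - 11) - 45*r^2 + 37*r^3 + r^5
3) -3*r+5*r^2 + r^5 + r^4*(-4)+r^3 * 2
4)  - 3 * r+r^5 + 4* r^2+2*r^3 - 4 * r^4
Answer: 4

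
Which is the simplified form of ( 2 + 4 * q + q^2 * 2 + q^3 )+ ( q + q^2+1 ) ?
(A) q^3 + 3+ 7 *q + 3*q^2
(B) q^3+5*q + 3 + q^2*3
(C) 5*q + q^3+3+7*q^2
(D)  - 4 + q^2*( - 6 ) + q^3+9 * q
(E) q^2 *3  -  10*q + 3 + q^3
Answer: B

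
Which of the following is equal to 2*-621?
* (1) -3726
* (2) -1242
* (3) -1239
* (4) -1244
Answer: 2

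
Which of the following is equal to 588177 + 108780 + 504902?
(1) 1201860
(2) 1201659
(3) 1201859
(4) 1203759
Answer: 3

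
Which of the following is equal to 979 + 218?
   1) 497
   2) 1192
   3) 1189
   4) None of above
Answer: 4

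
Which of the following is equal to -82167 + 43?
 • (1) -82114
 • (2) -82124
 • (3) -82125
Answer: 2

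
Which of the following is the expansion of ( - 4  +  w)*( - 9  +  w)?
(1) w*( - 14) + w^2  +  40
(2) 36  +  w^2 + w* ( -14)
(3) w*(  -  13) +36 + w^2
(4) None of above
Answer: 3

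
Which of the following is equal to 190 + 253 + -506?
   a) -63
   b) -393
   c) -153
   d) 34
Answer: a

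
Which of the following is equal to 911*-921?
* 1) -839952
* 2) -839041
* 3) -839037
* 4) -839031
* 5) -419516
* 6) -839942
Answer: 4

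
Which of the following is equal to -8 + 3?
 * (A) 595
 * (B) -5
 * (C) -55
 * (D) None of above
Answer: B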